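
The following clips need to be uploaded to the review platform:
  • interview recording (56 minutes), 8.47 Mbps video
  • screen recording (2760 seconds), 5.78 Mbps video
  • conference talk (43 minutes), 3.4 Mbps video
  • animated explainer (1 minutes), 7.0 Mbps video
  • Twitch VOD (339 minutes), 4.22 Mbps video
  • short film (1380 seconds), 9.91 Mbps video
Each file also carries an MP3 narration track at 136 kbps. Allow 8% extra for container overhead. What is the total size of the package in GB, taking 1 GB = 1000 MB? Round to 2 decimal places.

Audio: 136 kbps = 0.136 Mbps.
interview recording: 8.606 Mbps × 3360 s × 1.08 = 31229.5 Mb
screen recording: 5.916 Mbps × 2760 s × 1.08 = 17634.4 Mb
conference talk: 3.536 Mbps × 2580 s × 1.08 = 9852.7 Mb
animated explainer: 7.136 Mbps × 60 s × 1.08 = 462.4 Mb
Twitch VOD: 4.356 Mbps × 20340 s × 1.08 = 95689.1 Mb
short film: 10.046 Mbps × 1380 s × 1.08 = 14972.6 Mb
Total: 169840.7 Mb = 21230.1 MB.
= 21.23 GB.

21.23 GB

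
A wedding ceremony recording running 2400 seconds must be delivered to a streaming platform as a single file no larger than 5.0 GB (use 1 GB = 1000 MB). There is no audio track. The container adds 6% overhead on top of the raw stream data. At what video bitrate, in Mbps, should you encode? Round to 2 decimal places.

Budget: 5.0 GB = 40000.0 Mb.
Stream payload after overhead: 40000.0 / 1.06 = 37735.8 Mb.
Total bitrate budget: 37735.8 Mb / 2400 s = 15.723 Mbps.

15.72 Mbps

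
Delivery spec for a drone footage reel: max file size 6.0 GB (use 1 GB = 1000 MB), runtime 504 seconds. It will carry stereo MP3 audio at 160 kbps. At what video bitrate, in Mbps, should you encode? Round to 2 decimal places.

95.08 Mbps

Budget: 6.0 GB = 48000.0 Mb.
Total bitrate budget: 48000.0 Mb / 504 s = 95.238 Mbps.
Audio: 160 kbps = 0.160 Mbps.
Video: 95.238 − 0.160 = 95.078 Mbps.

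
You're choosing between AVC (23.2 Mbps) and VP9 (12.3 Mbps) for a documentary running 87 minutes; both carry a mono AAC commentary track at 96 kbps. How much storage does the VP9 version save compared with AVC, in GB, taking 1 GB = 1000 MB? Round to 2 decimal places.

87 min = 5220 s
Audio: 96 kbps = 0.096 Mbps.
AVC: 23.296 Mbps × 5220 s = 121605.1 Mb = 15.201 GB.
VP9: 12.396 Mbps × 5220 s = 64707.1 Mb = 8.088 GB.
Saving: 15.201 − 8.088 = 7.112 GB.

7.11 GB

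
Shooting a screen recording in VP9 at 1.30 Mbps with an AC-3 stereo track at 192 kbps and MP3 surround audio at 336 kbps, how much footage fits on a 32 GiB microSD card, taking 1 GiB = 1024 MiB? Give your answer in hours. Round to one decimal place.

Audio total: 192 + 336 = 528 kbps = 0.528 Mbps.
Total bitrate: 1.30 + 0.528 = 1.828 Mbps.
Capacity: 32 GiB = 274,878 Mb.
Recording time: 274,878 / 1.828 = 150,371 s ≈ 41.8 hours.

41.8 hours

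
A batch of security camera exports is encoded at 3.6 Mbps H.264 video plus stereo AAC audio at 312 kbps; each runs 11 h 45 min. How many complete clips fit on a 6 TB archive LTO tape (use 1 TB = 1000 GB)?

11 h 45 min = 705 min = 42300 s
Audio: 312 kbps = 0.312 Mbps.
Total bitrate: 3.912 Mbps.
Per item: 3.912 Mbps × 42300 s = 165,478 Mb = 20,685 MB.
Capacity: 6 TB = 48,000,000 Mb; 290.07 items → 290 complete.

290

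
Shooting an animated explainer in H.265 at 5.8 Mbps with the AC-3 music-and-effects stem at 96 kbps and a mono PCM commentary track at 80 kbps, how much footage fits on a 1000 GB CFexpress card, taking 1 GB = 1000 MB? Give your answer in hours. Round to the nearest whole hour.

Audio total: 96 + 80 = 176 kbps = 0.176 Mbps.
Total bitrate: 5.8 + 0.176 = 5.976 Mbps.
Capacity: 1000 GB = 8,000,000 Mb.
Recording time: 8,000,000 / 5.976 = 1,338,688 s ≈ 372 hours.

372 hours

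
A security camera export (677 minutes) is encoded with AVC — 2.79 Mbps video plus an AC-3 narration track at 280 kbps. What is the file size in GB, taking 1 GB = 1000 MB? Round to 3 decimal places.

677 min = 40620 s
Audio: 280 kbps = 0.280 Mbps.
Total bitrate: 2.79 + 0.280 = 3.070 Mbps.
Stream data: 3.070 Mbps × 40620 s = 124703.4 Mb.
124,703 Mb ÷ 8 = 15,588 MB → 15.59 GB.

15.588 GB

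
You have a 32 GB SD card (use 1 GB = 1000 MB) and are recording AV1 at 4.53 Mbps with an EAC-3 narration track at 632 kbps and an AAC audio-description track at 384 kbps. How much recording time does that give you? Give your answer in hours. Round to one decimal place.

12.8 hours

Audio total: 632 + 384 = 1016 kbps = 1.016 Mbps.
Total bitrate: 4.53 + 1.016 = 5.546 Mbps.
Capacity: 32 GB = 256,000 Mb.
Recording time: 256,000 / 5.546 = 46,159 s ≈ 12.8 hours.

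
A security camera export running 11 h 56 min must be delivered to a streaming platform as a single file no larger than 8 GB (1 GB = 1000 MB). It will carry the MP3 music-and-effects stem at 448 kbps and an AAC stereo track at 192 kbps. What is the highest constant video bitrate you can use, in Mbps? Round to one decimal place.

Budget: 8 GB = 64000.0 Mb.
11 h 56 min = 716 min = 42960 s
Total bitrate budget: 64000.0 Mb / 42960 s = 1.490 Mbps.
Audio total: 448 + 192 = 640 kbps = 0.640 Mbps.
Video: 1.490 − 0.640 = 0.850 Mbps.

0.8 Mbps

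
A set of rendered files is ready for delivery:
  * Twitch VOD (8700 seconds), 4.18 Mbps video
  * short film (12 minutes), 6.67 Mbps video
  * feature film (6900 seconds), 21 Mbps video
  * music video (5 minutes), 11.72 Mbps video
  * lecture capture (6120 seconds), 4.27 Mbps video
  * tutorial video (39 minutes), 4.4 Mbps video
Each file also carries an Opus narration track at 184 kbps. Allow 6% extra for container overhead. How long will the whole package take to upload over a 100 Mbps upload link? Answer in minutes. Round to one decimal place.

40.7 minutes

Audio: 184 kbps = 0.184 Mbps.
Twitch VOD: 4.364 Mbps × 8700 s × 1.06 = 40244.8 Mb
short film: 6.854 Mbps × 720 s × 1.06 = 5231.0 Mb
feature film: 21.184 Mbps × 6900 s × 1.06 = 154939.8 Mb
music video: 11.904 Mbps × 300 s × 1.06 = 3785.5 Mb
lecture capture: 4.454 Mbps × 6120 s × 1.06 = 28894.0 Mb
tutorial video: 4.584 Mbps × 2340 s × 1.06 = 11370.2 Mb
Total: 244465.2 Mb = 30558.1 MB.
At 100 Mbps: 244465.2 / 100 = 2445 s ≈ 40.7 minutes.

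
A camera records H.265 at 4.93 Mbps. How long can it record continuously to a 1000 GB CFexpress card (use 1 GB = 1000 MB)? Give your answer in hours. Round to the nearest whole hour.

Capacity: 1000 GB = 8,000,000 Mb.
Recording time: 8,000,000 / 4.930 = 1,622,718 s ≈ 451 hours.

451 hours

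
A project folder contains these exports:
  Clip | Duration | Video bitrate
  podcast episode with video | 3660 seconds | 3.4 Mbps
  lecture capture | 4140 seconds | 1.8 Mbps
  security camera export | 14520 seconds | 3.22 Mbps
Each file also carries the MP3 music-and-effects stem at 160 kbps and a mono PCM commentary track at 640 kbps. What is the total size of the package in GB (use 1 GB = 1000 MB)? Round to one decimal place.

10.6 GB

Audio total: 160 + 640 = 800 kbps = 0.800 Mbps.
podcast episode with video: 4.200 Mbps × 3660 s = 15372.0 Mb
lecture capture: 2.600 Mbps × 4140 s = 10764.0 Mb
security camera export: 4.020 Mbps × 14520 s = 58370.4 Mb
Total: 84506.4 Mb = 10563.3 MB.
= 10.56 GB.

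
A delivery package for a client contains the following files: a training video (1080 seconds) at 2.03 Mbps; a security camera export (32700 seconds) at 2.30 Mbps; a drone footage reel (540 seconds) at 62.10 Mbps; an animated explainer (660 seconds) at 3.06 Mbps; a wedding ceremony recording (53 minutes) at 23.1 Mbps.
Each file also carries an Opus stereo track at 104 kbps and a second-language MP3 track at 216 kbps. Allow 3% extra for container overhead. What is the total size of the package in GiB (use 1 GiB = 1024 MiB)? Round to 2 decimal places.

23.82 GiB

Audio total: 104 + 216 = 320 kbps = 0.320 Mbps.
training video: 2.350 Mbps × 1080 s × 1.03 = 2614.1 Mb
security camera export: 2.620 Mbps × 32700 s × 1.03 = 88244.2 Mb
drone footage reel: 62.420 Mbps × 540 s × 1.03 = 34718.0 Mb
animated explainer: 3.380 Mbps × 660 s × 1.03 = 2297.7 Mb
wedding ceremony recording: 23.420 Mbps × 3180 s × 1.03 = 76709.9 Mb
Total: 204584.0 Mb = 25573.0 MB.
= 23.82 GiB.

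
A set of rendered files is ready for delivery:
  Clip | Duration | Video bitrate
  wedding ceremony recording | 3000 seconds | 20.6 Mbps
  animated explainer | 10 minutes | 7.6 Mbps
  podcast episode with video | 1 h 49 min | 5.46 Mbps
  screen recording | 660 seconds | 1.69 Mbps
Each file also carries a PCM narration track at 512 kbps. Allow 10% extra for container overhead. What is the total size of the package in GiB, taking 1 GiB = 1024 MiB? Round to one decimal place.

13.9 GiB

Audio: 512 kbps = 0.512 Mbps.
wedding ceremony recording: 21.112 Mbps × 3000 s × 1.10 = 69669.6 Mb
animated explainer: 8.112 Mbps × 600 s × 1.10 = 5353.9 Mb
podcast episode with video: 5.972 Mbps × 6540 s × 1.10 = 42962.6 Mb
screen recording: 2.202 Mbps × 660 s × 1.10 = 1598.7 Mb
Total: 119584.7 Mb = 14948.1 MB.
= 13.92 GiB.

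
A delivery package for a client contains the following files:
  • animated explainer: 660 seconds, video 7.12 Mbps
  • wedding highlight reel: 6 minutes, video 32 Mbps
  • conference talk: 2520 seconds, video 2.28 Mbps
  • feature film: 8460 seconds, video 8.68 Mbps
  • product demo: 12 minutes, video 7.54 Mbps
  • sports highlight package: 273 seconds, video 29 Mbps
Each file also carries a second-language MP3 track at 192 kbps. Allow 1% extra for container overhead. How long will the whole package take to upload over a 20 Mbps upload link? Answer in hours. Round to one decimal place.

Audio: 192 kbps = 0.192 Mbps.
animated explainer: 7.312 Mbps × 660 s × 1.01 = 4874.2 Mb
wedding highlight reel: 32.192 Mbps × 360 s × 1.01 = 11705.0 Mb
conference talk: 2.472 Mbps × 2520 s × 1.01 = 6291.7 Mb
feature film: 8.872 Mbps × 8460 s × 1.01 = 75807.7 Mb
product demo: 7.732 Mbps × 720 s × 1.01 = 5622.7 Mb
sports highlight package: 29.192 Mbps × 273 s × 1.01 = 8049.1 Mb
Total: 112350.4 Mb = 14043.8 MB.
At 20 Mbps: 112350.4 / 20 = 5618 s ≈ 1.56 hours.

1.6 hours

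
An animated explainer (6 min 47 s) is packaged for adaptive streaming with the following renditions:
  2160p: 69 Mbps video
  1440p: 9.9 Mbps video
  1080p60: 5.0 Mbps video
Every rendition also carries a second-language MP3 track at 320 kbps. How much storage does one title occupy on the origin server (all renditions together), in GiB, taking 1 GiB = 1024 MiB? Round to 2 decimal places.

4.02 GiB

6 min 47 s = 407 s
Audio: 320 kbps = 0.320 Mbps.
Sum of rendition bitrates: (69+0.320) + (9.9+0.320) + (5.0+0.320) = 84.860 Mbps.
× 407 s = 34,538 Mb = 4,317 MB = 4.021 GiB.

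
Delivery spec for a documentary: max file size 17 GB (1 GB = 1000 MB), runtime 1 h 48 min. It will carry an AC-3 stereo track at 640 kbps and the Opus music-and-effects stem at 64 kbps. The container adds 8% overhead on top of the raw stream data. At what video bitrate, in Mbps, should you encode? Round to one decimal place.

18.7 Mbps

Budget: 17 GB = 136000.0 Mb.
Stream payload after overhead: 136000.0 / 1.08 = 125925.9 Mb.
1 h 48 min = 108 min = 6480 s
Total bitrate budget: 125925.9 Mb / 6480 s = 19.433 Mbps.
Audio total: 640 + 64 = 704 kbps = 0.704 Mbps.
Video: 19.433 − 0.704 = 18.729 Mbps.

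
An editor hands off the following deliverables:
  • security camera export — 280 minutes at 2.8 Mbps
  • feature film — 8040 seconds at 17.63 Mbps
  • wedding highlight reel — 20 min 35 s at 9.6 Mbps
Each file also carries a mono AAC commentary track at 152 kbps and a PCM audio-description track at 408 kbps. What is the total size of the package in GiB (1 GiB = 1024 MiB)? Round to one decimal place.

25.1 GiB

Audio total: 152 + 408 = 560 kbps = 0.560 Mbps.
security camera export: 3.360 Mbps × 16800 s = 56448.0 Mb
feature film: 18.190 Mbps × 8040 s = 146247.6 Mb
wedding highlight reel: 10.160 Mbps × 1235 s = 12547.6 Mb
Total: 215243.2 Mb = 26905.4 MB.
= 25.06 GiB.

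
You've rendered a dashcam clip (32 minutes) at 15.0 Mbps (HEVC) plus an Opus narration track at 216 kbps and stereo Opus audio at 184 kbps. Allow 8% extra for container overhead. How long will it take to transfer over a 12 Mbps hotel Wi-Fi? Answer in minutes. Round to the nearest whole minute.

32 min = 1920 s
Audio total: 216 + 184 = 400 kbps = 0.400 Mbps.
Total bitrate: 15.400 Mbps.
File: 15.400 Mbps × 1920 s = 29568.0 Mb.
With 8% container overhead: ×1.08. → 31933.4 Mb.
At 12 Mbps: 31933.4 / 12 = 2661.1 s ≈ 44.4 minutes.

44 minutes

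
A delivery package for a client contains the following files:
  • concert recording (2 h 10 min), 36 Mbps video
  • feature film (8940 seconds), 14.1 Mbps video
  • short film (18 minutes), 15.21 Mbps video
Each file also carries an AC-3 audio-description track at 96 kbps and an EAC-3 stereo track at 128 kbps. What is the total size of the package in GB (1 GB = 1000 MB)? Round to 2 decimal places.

Audio total: 96 + 128 = 224 kbps = 0.224 Mbps.
concert recording: 36.224 Mbps × 7800 s = 282547.2 Mb
feature film: 14.324 Mbps × 8940 s = 128056.6 Mb
short film: 15.434 Mbps × 1080 s = 16668.7 Mb
Total: 427272.5 Mb = 53409.1 MB.
= 53.41 GB.

53.41 GB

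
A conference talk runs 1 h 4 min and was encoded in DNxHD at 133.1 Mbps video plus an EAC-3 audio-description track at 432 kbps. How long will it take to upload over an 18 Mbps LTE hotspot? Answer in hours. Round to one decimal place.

7.9 hours

1 h 4 min = 64 min = 3840 s
Audio: 432 kbps = 0.432 Mbps.
Total bitrate: 133.532 Mbps.
File: 133.532 Mbps × 3840 s = 512762.9 Mb.
At 18 Mbps: 512762.9 / 18 = 28486.8 s ≈ 7.91 hours.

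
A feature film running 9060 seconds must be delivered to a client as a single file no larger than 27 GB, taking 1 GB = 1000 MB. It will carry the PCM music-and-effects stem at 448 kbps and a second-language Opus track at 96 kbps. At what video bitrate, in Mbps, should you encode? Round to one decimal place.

Budget: 27 GB = 216000.0 Mb.
Total bitrate budget: 216000.0 Mb / 9060 s = 23.841 Mbps.
Audio total: 448 + 96 = 544 kbps = 0.544 Mbps.
Video: 23.841 − 0.544 = 23.297 Mbps.

23.3 Mbps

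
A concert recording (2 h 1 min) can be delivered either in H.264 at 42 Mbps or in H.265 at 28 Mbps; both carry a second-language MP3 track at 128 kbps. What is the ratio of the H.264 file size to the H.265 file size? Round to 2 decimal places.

1.50

2 h 1 min = 121 min = 7260 s
Audio: 128 kbps = 0.128 Mbps.
H.264: 42.128 Mbps × 7260 s = 305849.3 Mb = 38.231 GB.
H.265: 28.128 Mbps × 7260 s = 204209.3 Mb = 25.526 GB.
Ratio: 38.231 / 25.526 = 1.498.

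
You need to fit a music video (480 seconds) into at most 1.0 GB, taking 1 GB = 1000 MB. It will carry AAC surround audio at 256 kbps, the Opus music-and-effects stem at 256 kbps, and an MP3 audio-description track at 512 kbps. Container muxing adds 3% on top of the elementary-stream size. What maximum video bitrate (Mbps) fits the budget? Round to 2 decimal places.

Budget: 1.0 GB = 8000.0 Mb.
Stream payload after overhead: 8000.0 / 1.03 = 7767.0 Mb.
Total bitrate budget: 7767.0 Mb / 480 s = 16.181 Mbps.
Audio total: 256 + 256 + 512 = 1024 kbps = 1.024 Mbps.
Video: 16.181 − 1.024 = 15.157 Mbps.

15.16 Mbps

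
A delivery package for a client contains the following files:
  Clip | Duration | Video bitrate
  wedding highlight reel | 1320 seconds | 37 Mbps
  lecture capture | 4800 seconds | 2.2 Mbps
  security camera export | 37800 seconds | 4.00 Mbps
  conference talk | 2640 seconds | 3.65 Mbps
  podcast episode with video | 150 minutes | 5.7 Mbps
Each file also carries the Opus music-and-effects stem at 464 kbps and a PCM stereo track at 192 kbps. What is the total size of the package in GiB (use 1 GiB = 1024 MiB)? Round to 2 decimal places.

Audio total: 464 + 192 = 656 kbps = 0.656 Mbps.
wedding highlight reel: 37.656 Mbps × 1320 s = 49705.9 Mb
lecture capture: 2.856 Mbps × 4800 s = 13708.8 Mb
security camera export: 4.656 Mbps × 37800 s = 175996.8 Mb
conference talk: 4.306 Mbps × 2640 s = 11367.8 Mb
podcast episode with video: 6.356 Mbps × 9000 s = 57204.0 Mb
Total: 307983.4 Mb = 38497.9 MB.
= 35.85 GiB.

35.85 GiB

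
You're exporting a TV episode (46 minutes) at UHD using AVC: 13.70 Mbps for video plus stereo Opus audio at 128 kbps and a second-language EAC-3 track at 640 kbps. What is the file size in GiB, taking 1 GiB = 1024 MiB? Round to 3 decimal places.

46 min = 2760 s
Audio total: 128 + 640 = 768 kbps = 0.768 Mbps.
Total bitrate: 13.70 + 0.768 = 14.468 Mbps.
Stream data: 14.468 Mbps × 2760 s = 39931.7 Mb.
39,932 Mb = 4,991,460,000 bytes ÷ 1,073,741,824 = 4.649 GiB.

4.649 GiB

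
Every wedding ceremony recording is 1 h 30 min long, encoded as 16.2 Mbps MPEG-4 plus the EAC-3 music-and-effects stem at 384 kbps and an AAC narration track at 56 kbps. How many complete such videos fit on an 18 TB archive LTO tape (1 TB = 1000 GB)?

1602

1 h 30 min = 90 min = 5400 s
Audio total: 384 + 56 = 440 kbps = 0.440 Mbps.
Total bitrate: 16.640 Mbps.
Per item: 16.640 Mbps × 5400 s = 89,856 Mb = 11,232 MB.
Capacity: 18 TB = 144,000,000 Mb; 1602.56 items → 1602 complete.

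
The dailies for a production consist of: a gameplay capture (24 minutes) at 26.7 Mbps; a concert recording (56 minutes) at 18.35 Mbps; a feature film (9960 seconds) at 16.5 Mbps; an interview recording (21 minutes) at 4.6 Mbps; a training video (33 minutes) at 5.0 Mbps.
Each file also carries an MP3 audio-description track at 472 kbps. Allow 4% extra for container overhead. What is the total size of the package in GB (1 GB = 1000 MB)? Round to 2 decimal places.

Audio: 472 kbps = 0.472 Mbps.
gameplay capture: 27.172 Mbps × 1440 s × 1.04 = 40692.8 Mb
concert recording: 18.822 Mbps × 3360 s × 1.04 = 65771.6 Mb
feature film: 16.972 Mbps × 9960 s × 1.04 = 175802.8 Mb
interview recording: 5.072 Mbps × 1260 s × 1.04 = 6646.3 Mb
training video: 5.472 Mbps × 1980 s × 1.04 = 11267.9 Mb
Total: 300181.4 Mb = 37522.7 MB.
= 37.52 GB.

37.52 GB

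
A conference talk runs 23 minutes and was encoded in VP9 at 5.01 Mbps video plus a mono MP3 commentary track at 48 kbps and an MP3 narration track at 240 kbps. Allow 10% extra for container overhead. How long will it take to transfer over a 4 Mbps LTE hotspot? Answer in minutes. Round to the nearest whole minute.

23 min = 1380 s
Audio total: 48 + 240 = 288 kbps = 0.288 Mbps.
Total bitrate: 5.298 Mbps.
File: 5.298 Mbps × 1380 s = 7311.2 Mb.
With 10% container overhead: ×1.10. → 8042.4 Mb.
At 4 Mbps: 8042.4 / 4 = 2010.6 s ≈ 33.5 minutes.

34 minutes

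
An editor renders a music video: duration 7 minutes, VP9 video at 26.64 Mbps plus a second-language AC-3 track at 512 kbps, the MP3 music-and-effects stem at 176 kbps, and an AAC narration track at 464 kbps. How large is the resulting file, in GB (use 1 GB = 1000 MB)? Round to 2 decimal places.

1.46 GB

7 min = 420 s
Audio total: 512 + 176 + 464 = 1152 kbps = 1.152 Mbps.
Total bitrate: 26.64 + 1.152 = 27.792 Mbps.
Stream data: 27.792 Mbps × 420 s = 11672.6 Mb.
11,673 Mb ÷ 8 = 1,459 MB → 1.459 GB.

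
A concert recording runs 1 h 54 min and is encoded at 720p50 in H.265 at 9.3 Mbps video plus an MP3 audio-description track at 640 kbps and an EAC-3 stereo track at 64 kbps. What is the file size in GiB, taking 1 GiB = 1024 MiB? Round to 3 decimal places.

7.966 GiB

1 h 54 min = 114 min = 6840 s
Audio total: 640 + 64 = 704 kbps = 0.704 Mbps.
Total bitrate: 9.3 + 0.704 = 10.004 Mbps.
Stream data: 10.004 Mbps × 6840 s = 68427.4 Mb.
68,427 Mb = 8,553,420,000 bytes ÷ 1,073,741,824 = 7.966 GiB.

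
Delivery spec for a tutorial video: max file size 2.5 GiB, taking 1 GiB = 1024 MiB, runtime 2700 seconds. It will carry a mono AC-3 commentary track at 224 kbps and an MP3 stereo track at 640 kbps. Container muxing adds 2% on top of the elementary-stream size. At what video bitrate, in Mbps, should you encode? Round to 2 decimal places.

Budget: 2.5 GiB = 21474.8 Mb.
Stream payload after overhead: 21474.8 / 1.02 = 21053.8 Mb.
Total bitrate budget: 21053.8 Mb / 2700 s = 7.798 Mbps.
Audio total: 224 + 640 = 864 kbps = 0.864 Mbps.
Video: 7.798 − 0.864 = 6.934 Mbps.

6.93 Mbps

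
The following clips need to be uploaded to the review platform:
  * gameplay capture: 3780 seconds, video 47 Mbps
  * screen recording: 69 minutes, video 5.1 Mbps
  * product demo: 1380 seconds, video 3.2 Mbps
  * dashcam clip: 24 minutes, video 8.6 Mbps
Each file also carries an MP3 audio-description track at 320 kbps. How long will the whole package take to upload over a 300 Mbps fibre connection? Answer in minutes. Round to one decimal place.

12.2 minutes

Audio: 320 kbps = 0.320 Mbps.
gameplay capture: 47.320 Mbps × 3780 s = 178869.6 Mb
screen recording: 5.420 Mbps × 4140 s = 22438.8 Mb
product demo: 3.520 Mbps × 1380 s = 4857.6 Mb
dashcam clip: 8.920 Mbps × 1440 s = 12844.8 Mb
Total: 219010.8 Mb = 27376.3 MB.
At 300 Mbps: 219010.8 / 300 = 730 s ≈ 12.2 minutes.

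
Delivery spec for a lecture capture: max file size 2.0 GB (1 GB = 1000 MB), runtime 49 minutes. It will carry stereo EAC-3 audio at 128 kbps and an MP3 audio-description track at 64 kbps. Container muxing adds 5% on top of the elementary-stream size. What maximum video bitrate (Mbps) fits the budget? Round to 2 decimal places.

4.99 Mbps

Budget: 2.0 GB = 16000.0 Mb.
Stream payload after overhead: 16000.0 / 1.05 = 15238.1 Mb.
49 min = 2940 s
Total bitrate budget: 15238.1 Mb / 2940 s = 5.183 Mbps.
Audio total: 128 + 64 = 192 kbps = 0.192 Mbps.
Video: 5.183 − 0.192 = 4.991 Mbps.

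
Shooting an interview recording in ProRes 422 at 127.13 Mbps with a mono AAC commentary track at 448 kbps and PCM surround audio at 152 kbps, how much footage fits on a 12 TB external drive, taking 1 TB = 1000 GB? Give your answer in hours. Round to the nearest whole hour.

Audio total: 448 + 152 = 600 kbps = 0.600 Mbps.
Total bitrate: 127.13 + 0.600 = 127.730 Mbps.
Capacity: 12 TB = 96,000,000 Mb.
Recording time: 96,000,000 / 127.730 = 751,585 s ≈ 209 hours.

209 hours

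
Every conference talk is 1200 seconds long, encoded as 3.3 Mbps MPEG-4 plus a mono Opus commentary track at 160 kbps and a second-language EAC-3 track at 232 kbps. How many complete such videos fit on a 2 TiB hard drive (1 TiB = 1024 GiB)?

Audio total: 160 + 232 = 392 kbps = 0.392 Mbps.
Total bitrate: 3.692 Mbps.
Per item: 3.692 Mbps × 1200 s = 4,430 Mb = 553.8 MB.
Capacity: 2 TiB = 17,592,186 Mb; 3970.79 items → 3970 complete.

3970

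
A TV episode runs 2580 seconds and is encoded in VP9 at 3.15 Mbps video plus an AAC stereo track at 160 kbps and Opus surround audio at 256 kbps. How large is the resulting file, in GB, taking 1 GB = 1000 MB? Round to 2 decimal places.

1.15 GB

Audio total: 160 + 256 = 416 kbps = 0.416 Mbps.
Total bitrate: 3.15 + 0.416 = 3.566 Mbps.
Stream data: 3.566 Mbps × 2580 s = 9200.3 Mb.
9,200 Mb ÷ 8 = 1,150 MB → 1.150 GB.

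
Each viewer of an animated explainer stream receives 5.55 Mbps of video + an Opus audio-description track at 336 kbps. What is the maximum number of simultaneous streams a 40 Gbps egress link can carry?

Audio: 336 kbps = 0.336 Mbps.
Per-viewer media rate: 5.886 Mbps.
40 Gbps = 40,000 Mbps; 40,000 / 5.886 = 6795.79 → 6795 viewers.

6795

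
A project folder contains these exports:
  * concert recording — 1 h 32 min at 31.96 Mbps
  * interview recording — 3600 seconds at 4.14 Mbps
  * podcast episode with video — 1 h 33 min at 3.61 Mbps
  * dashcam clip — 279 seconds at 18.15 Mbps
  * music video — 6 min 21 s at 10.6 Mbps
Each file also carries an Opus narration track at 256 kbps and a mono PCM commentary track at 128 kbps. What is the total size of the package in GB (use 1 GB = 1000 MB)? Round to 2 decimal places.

Audio total: 256 + 128 = 384 kbps = 0.384 Mbps.
concert recording: 32.344 Mbps × 5520 s = 178538.9 Mb
interview recording: 4.524 Mbps × 3600 s = 16286.4 Mb
podcast episode with video: 3.994 Mbps × 5580 s = 22286.5 Mb
dashcam clip: 18.534 Mbps × 279 s = 5171.0 Mb
music video: 10.984 Mbps × 381 s = 4184.9 Mb
Total: 226467.7 Mb = 28308.5 MB.
= 28.31 GB.

28.31 GB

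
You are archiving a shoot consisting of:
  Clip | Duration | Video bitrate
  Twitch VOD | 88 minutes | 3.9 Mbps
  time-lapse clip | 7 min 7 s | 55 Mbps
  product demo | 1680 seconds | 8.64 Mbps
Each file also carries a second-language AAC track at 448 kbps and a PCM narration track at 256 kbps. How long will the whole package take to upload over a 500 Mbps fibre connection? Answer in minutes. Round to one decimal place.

2.1 minutes

Audio total: 448 + 256 = 704 kbps = 0.704 Mbps.
Twitch VOD: 4.604 Mbps × 5280 s = 24309.1 Mb
time-lapse clip: 55.704 Mbps × 427 s = 23785.6 Mb
product demo: 9.344 Mbps × 1680 s = 15697.9 Mb
Total: 63792.6 Mb = 7974.1 MB.
At 500 Mbps: 63792.6 / 500 = 128 s ≈ 2.13 minutes.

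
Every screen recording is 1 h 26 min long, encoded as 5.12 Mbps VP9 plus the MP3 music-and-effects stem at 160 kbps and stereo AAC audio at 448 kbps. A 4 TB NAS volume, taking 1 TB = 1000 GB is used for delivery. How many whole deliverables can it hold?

1 h 26 min = 86 min = 5160 s
Audio total: 160 + 448 = 608 kbps = 0.608 Mbps.
Total bitrate: 5.728 Mbps.
Per item: 5.728 Mbps × 5160 s = 29,556 Mb = 3,695 MB.
Capacity: 4 TB = 32,000,000 Mb; 1082.67 items → 1082 complete.

1082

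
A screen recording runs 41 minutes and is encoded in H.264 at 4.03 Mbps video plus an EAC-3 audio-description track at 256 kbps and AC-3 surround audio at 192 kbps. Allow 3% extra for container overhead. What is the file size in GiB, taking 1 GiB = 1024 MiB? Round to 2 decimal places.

1.32 GiB

41 min = 2460 s
Audio total: 256 + 192 = 448 kbps = 0.448 Mbps.
Total bitrate: 4.03 + 0.448 = 4.478 Mbps.
Stream data: 4.478 Mbps × 2460 s = 11015.9 Mb.
With 3% container overhead: ×1.03.
11,346 Mb = 1,418,294,550 bytes ÷ 1,073,741,824 = 1.321 GiB.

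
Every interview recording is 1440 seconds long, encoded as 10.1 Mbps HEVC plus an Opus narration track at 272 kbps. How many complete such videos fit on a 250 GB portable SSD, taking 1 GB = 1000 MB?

Audio: 272 kbps = 0.272 Mbps.
Total bitrate: 10.372 Mbps.
Per item: 10.372 Mbps × 1440 s = 14,936 Mb = 1,867 MB.
Capacity: 250 GB = 2,000,000 Mb; 133.91 items → 133 complete.

133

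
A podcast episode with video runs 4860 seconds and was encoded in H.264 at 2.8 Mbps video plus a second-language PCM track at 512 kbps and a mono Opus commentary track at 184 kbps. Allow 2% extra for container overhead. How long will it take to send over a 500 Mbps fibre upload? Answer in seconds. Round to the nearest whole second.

35 seconds

Audio total: 512 + 184 = 696 kbps = 0.696 Mbps.
Total bitrate: 3.496 Mbps.
File: 3.496 Mbps × 4860 s = 16990.6 Mb.
With 2% container overhead: ×1.02. → 17330.4 Mb.
At 500 Mbps: 17330.4 / 500 = 34.7 s ≈ 34.7 seconds.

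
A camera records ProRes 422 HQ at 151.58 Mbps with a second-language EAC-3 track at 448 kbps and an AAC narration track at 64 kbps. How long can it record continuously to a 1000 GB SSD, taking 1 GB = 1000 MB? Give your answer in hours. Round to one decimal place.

14.6 hours

Audio total: 448 + 64 = 512 kbps = 0.512 Mbps.
Total bitrate: 151.58 + 0.512 = 152.092 Mbps.
Capacity: 1000 GB = 8,000,000 Mb.
Recording time: 8,000,000 / 152.092 = 52,600 s ≈ 14.6 hours.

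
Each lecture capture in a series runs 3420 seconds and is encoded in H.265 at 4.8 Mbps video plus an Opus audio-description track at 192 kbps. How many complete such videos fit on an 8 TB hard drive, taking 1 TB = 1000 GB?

3748

Audio: 192 kbps = 0.192 Mbps.
Total bitrate: 4.992 Mbps.
Per item: 4.992 Mbps × 3420 s = 17,073 Mb = 2,134 MB.
Capacity: 8 TB = 64,000,000 Mb; 3748.69 items → 3748 complete.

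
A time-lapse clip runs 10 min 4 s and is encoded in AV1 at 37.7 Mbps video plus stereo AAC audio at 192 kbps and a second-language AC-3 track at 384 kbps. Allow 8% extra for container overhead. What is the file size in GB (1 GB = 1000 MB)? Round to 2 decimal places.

3.12 GB

10 min 4 s = 604 s
Audio total: 192 + 384 = 576 kbps = 0.576 Mbps.
Total bitrate: 37.7 + 0.576 = 38.276 Mbps.
Stream data: 38.276 Mbps × 604 s = 23118.7 Mb.
With 8% container overhead: ×1.08.
24,968 Mb ÷ 8 = 3,121 MB → 3.121 GB.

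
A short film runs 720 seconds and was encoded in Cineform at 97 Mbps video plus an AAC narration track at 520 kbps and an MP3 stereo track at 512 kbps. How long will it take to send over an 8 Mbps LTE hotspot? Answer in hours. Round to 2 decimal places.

2.45 hours

Audio total: 520 + 512 = 1032 kbps = 1.032 Mbps.
Total bitrate: 98.032 Mbps.
File: 98.032 Mbps × 720 s = 70583.0 Mb.
At 8 Mbps: 70583.0 / 8 = 8822.9 s ≈ 2.45 hours.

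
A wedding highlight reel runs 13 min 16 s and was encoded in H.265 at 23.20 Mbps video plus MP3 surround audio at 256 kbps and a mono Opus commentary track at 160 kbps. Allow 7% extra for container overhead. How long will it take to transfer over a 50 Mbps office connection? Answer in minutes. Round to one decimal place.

13 min 16 s = 796 s
Audio total: 256 + 160 = 416 kbps = 0.416 Mbps.
Total bitrate: 23.616 Mbps.
File: 23.616 Mbps × 796 s = 18798.3 Mb.
With 7% container overhead: ×1.07. → 20114.2 Mb.
At 50 Mbps: 20114.2 / 50 = 402.3 s ≈ 6.7 minutes.

6.7 minutes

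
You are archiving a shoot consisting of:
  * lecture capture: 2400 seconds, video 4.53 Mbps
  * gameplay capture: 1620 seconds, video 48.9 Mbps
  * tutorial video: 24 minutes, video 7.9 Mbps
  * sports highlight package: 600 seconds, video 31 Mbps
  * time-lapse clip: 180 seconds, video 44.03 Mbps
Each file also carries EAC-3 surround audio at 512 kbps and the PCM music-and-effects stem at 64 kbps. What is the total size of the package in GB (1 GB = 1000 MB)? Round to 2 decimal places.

16.45 GB

Audio total: 512 + 64 = 576 kbps = 0.576 Mbps.
lecture capture: 5.106 Mbps × 2400 s = 12254.4 Mb
gameplay capture: 49.476 Mbps × 1620 s = 80151.1 Mb
tutorial video: 8.476 Mbps × 1440 s = 12205.4 Mb
sports highlight package: 31.576 Mbps × 600 s = 18945.6 Mb
time-lapse clip: 44.606 Mbps × 180 s = 8029.1 Mb
Total: 131585.6 Mb = 16448.2 MB.
= 16.45 GB.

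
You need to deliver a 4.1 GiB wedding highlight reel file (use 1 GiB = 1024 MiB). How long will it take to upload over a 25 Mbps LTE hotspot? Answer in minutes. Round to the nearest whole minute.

File: 4.1 GiB = 35218.7 Mb.
At 25 Mbps: 35218.7 / 25 = 1408.7 s ≈ 23.5 minutes.

23 minutes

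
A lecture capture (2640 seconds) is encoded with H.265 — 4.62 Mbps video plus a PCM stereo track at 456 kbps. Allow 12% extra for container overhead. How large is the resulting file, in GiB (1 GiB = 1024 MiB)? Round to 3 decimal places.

Audio: 456 kbps = 0.456 Mbps.
Total bitrate: 4.62 + 0.456 = 5.076 Mbps.
Stream data: 5.076 Mbps × 2640 s = 13400.6 Mb.
With 12% container overhead: ×1.12.
15,009 Mb = 1,876,089,600 bytes ÷ 1,073,741,824 = 1.747 GiB.

1.747 GiB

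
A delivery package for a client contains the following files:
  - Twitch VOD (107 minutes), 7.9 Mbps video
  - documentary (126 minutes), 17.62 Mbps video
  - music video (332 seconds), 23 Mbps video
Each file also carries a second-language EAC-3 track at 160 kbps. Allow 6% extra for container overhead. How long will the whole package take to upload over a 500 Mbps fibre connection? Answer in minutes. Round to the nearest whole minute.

Audio: 160 kbps = 0.160 Mbps.
Twitch VOD: 8.060 Mbps × 6420 s × 1.06 = 54849.9 Mb
documentary: 17.780 Mbps × 7560 s × 1.06 = 142481.8 Mb
music video: 23.160 Mbps × 332 s × 1.06 = 8150.5 Mb
Total: 205482.2 Mb = 25685.3 MB.
At 500 Mbps: 205482.2 / 500 = 411 s ≈ 6.85 minutes.

7 minutes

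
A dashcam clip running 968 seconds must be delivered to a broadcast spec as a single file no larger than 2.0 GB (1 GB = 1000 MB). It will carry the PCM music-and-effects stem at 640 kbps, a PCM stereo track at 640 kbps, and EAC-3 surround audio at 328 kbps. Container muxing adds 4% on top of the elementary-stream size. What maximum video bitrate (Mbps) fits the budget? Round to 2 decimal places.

Budget: 2.0 GB = 16000.0 Mb.
Stream payload after overhead: 16000.0 / 1.04 = 15384.6 Mb.
Total bitrate budget: 15384.6 Mb / 968 s = 15.893 Mbps.
Audio total: 640 + 640 + 328 = 1608 kbps = 1.608 Mbps.
Video: 15.893 − 1.608 = 14.285 Mbps.

14.29 Mbps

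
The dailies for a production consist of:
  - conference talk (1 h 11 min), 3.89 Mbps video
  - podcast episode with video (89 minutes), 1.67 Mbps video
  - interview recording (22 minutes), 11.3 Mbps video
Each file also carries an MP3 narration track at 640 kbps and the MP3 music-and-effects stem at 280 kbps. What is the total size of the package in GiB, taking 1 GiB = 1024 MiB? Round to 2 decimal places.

Audio total: 640 + 280 = 920 kbps = 0.920 Mbps.
conference talk: 4.810 Mbps × 4260 s = 20490.6 Mb
podcast episode with video: 2.590 Mbps × 5340 s = 13830.6 Mb
interview recording: 12.220 Mbps × 1320 s = 16130.4 Mb
Total: 50451.6 Mb = 6306.4 MB.
= 5.873 GiB.

5.87 GiB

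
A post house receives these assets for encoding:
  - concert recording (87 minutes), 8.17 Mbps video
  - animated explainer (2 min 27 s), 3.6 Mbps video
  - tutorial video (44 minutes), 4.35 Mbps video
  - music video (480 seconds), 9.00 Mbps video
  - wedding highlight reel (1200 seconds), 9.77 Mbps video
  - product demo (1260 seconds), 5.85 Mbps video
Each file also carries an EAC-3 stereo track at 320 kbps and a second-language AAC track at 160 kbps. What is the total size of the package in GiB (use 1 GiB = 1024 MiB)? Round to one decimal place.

Audio total: 320 + 160 = 480 kbps = 0.480 Mbps.
concert recording: 8.650 Mbps × 5220 s = 45153.0 Mb
animated explainer: 4.080 Mbps × 147 s = 599.8 Mb
tutorial video: 4.830 Mbps × 2640 s = 12751.2 Mb
music video: 9.480 Mbps × 480 s = 4550.4 Mb
wedding highlight reel: 10.250 Mbps × 1200 s = 12300.0 Mb
product demo: 6.330 Mbps × 1260 s = 7975.8 Mb
Total: 83330.2 Mb = 10416.3 MB.
= 9.701 GiB.

9.7 GiB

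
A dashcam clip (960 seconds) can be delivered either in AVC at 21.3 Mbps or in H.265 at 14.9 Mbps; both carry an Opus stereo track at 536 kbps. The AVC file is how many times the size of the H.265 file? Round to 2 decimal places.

Audio: 536 kbps = 0.536 Mbps.
AVC: 21.836 Mbps × 960 s = 20962.6 Mb = 2.440 GiB.
H.265: 15.436 Mbps × 960 s = 14818.6 Mb = 1.725 GiB.
Ratio: 2.440 / 1.725 = 1.415.

1.41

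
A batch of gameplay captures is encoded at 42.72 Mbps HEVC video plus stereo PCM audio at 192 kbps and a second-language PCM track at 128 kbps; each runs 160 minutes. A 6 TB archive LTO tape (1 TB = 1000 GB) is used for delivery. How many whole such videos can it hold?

116

160 min = 9600 s
Audio total: 192 + 128 = 320 kbps = 0.320 Mbps.
Total bitrate: 43.040 Mbps.
Per item: 43.040 Mbps × 9600 s = 413,184 Mb = 51,648 MB.
Capacity: 6 TB = 48,000,000 Mb; 116.17 items → 116 complete.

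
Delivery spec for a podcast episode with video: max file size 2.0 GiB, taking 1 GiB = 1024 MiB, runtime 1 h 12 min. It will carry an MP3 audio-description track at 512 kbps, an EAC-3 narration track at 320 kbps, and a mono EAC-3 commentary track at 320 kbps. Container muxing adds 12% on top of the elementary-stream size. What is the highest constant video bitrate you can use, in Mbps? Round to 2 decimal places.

Budget: 2.0 GiB = 17179.9 Mb.
Stream payload after overhead: 17179.9 / 1.12 = 15339.2 Mb.
1 h 12 min = 72 min = 4320 s
Total bitrate budget: 15339.2 Mb / 4320 s = 3.551 Mbps.
Audio total: 512 + 320 + 320 = 1152 kbps = 1.152 Mbps.
Video: 3.551 − 1.152 = 2.399 Mbps.

2.40 Mbps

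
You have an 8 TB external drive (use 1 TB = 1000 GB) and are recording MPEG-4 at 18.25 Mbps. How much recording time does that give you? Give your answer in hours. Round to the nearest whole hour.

974 hours

Capacity: 8 TB = 64,000,000 Mb.
Recording time: 64,000,000 / 18.250 = 3,506,849 s ≈ 974 hours.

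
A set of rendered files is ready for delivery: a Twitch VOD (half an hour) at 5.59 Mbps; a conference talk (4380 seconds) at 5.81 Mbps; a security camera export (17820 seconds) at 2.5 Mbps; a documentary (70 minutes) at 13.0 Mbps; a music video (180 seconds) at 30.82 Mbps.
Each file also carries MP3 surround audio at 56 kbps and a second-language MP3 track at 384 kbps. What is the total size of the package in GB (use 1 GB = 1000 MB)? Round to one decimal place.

Audio total: 56 + 384 = 440 kbps = 0.440 Mbps.
Twitch VOD: 6.030 Mbps × 1800 s = 10854.0 Mb
conference talk: 6.250 Mbps × 4380 s = 27375.0 Mb
security camera export: 2.940 Mbps × 17820 s = 52390.8 Mb
documentary: 13.440 Mbps × 4200 s = 56448.0 Mb
music video: 31.260 Mbps × 180 s = 5626.8 Mb
Total: 152694.6 Mb = 19086.8 MB.
= 19.09 GB.

19.1 GB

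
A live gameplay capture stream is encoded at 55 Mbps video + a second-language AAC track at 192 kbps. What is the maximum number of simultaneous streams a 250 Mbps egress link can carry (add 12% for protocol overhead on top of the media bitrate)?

Audio: 192 kbps = 0.192 Mbps.
Per-viewer media rate: 55.192 Mbps.
On the wire with 12% overhead: 61.815 Mbps.
250 Mbps = 250.0 Mbps; 250.0 / 61.815 = 4.04 → 4 viewers.

4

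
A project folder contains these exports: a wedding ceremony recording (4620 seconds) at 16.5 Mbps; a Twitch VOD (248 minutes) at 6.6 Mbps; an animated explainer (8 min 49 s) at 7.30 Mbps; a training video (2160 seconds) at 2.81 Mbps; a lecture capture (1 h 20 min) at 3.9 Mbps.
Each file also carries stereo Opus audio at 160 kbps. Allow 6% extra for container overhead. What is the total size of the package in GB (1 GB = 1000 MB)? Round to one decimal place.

27.5 GB

Audio: 160 kbps = 0.160 Mbps.
wedding ceremony recording: 16.660 Mbps × 4620 s × 1.06 = 81587.4 Mb
Twitch VOD: 6.760 Mbps × 14880 s × 1.06 = 106624.1 Mb
animated explainer: 7.460 Mbps × 529 s × 1.06 = 4183.1 Mb
training video: 2.970 Mbps × 2160 s × 1.06 = 6800.1 Mb
lecture capture: 4.060 Mbps × 4800 s × 1.06 = 20657.3 Mb
Total: 219852.0 Mb = 27481.5 MB.
= 27.48 GB.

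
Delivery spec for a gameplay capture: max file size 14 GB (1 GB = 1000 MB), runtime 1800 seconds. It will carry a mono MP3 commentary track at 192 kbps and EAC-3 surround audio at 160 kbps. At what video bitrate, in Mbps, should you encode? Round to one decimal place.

Budget: 14 GB = 112000.0 Mb.
Total bitrate budget: 112000.0 Mb / 1800 s = 62.222 Mbps.
Audio total: 192 + 160 = 352 kbps = 0.352 Mbps.
Video: 62.222 − 0.352 = 61.870 Mbps.

61.9 Mbps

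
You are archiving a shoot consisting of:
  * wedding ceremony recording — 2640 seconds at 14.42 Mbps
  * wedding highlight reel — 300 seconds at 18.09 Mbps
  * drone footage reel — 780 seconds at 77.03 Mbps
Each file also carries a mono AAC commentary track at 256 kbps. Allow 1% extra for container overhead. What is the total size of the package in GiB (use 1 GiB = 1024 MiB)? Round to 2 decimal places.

Audio: 256 kbps = 0.256 Mbps.
wedding ceremony recording: 14.676 Mbps × 2640 s × 1.01 = 39132.1 Mb
wedding highlight reel: 18.346 Mbps × 300 s × 1.01 = 5558.8 Mb
drone footage reel: 77.286 Mbps × 780 s × 1.01 = 60885.9 Mb
Total: 105576.8 Mb = 13197.1 MB.
= 12.29 GiB.

12.29 GiB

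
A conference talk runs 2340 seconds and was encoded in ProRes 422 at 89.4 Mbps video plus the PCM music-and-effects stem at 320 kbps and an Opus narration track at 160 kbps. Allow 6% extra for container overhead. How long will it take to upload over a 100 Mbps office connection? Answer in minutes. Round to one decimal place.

37.2 minutes

Audio total: 320 + 160 = 480 kbps = 0.480 Mbps.
Total bitrate: 89.880 Mbps.
File: 89.880 Mbps × 2340 s = 210319.2 Mb.
With 6% container overhead: ×1.06. → 222938.4 Mb.
At 100 Mbps: 222938.4 / 100 = 2229.4 s ≈ 37.2 minutes.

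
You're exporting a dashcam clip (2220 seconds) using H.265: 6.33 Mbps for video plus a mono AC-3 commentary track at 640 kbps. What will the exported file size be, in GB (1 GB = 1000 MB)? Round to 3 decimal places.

1.934 GB

Audio: 640 kbps = 0.640 Mbps.
Total bitrate: 6.33 + 0.640 = 6.970 Mbps.
Stream data: 6.970 Mbps × 2220 s = 15473.4 Mb.
15,473 Mb ÷ 8 = 1,934 MB → 1.934 GB.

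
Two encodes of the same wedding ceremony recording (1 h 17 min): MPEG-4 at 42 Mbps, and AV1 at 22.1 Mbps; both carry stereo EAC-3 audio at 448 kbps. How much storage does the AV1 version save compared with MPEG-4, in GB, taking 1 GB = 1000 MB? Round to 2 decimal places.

11.49 GB

1 h 17 min = 77 min = 4620 s
Audio: 448 kbps = 0.448 Mbps.
MPEG-4: 42.448 Mbps × 4620 s = 196109.8 Mb = 24.514 GB.
AV1: 22.548 Mbps × 4620 s = 104171.8 Mb = 13.021 GB.
Saving: 24.514 − 13.021 = 11.492 GB.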